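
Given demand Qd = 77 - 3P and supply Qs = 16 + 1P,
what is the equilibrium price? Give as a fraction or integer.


At equilibrium, Qd = Qs.
77 - 3P = 16 + 1P
77 - 16 = 3P + 1P
61 = 4P
P* = 61/4 = 61/4

61/4


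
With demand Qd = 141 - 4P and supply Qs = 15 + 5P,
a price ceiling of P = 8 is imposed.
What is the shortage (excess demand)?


At P = 8:
Qd = 141 - 4*8 = 109
Qs = 15 + 5*8 = 55
Shortage = Qd - Qs = 109 - 55 = 54

54


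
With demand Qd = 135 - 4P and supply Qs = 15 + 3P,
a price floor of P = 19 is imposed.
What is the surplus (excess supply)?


At P = 19:
Qd = 135 - 4*19 = 59
Qs = 15 + 3*19 = 72
Surplus = Qs - Qd = 72 - 59 = 13

13


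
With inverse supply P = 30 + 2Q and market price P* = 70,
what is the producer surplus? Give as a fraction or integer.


Minimum supply price (at Q=0): P_min = 30
Quantity supplied at P* = 70:
Q* = (70 - 30)/2 = 20
PS = (1/2) * Q* * (P* - P_min)
PS = (1/2) * 20 * (70 - 30)
PS = (1/2) * 20 * 40 = 400

400


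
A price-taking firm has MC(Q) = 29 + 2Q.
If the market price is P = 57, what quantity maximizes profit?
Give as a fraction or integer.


In perfect competition, profit is maximized where P = MC.
57 = 29 + 2Q
28 = 2Q
Q* = 28/2 = 14

14


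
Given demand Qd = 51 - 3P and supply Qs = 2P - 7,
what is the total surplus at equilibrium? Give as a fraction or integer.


Find equilibrium: 51 - 3P = 2P - 7
51 + 7 = 5P
P* = 58/5 = 58/5
Q* = 2*58/5 - 7 = 81/5
Inverse demand: P = 17 - Q/3, so P_max = 17
Inverse supply: P = 7/2 + Q/2, so P_min = 7/2
CS = (1/2) * 81/5 * (17 - 58/5) = 2187/50
PS = (1/2) * 81/5 * (58/5 - 7/2) = 6561/100
TS = CS + PS = 2187/50 + 6561/100 = 2187/20

2187/20


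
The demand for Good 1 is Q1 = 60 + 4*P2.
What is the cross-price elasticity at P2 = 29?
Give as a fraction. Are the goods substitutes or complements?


dQ1/dP2 = 4
At P2 = 29: Q1 = 60 + 4*29 = 176
Exy = (dQ1/dP2)(P2/Q1) = 4 * 29 / 176 = 29/44
Since Exy > 0, the goods are substitutes.

29/44 (substitutes)


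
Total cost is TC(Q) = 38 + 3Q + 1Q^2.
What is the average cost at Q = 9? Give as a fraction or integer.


TC(9) = 38 + 3*9 + 1*9^2
TC(9) = 38 + 27 + 81 = 146
AC = TC/Q = 146/9 = 146/9

146/9


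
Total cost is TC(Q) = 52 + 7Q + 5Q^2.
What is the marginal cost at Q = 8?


MC = dTC/dQ = 7 + 2*5*Q
At Q = 8:
MC = 7 + 10*8
MC = 7 + 80 = 87

87


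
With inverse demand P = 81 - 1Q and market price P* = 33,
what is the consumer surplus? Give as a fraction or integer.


Maximum willingness to pay (at Q=0): P_max = 81
Quantity demanded at P* = 33:
Q* = (81 - 33)/1 = 48
CS = (1/2) * Q* * (P_max - P*)
CS = (1/2) * 48 * (81 - 33)
CS = (1/2) * 48 * 48 = 1152

1152


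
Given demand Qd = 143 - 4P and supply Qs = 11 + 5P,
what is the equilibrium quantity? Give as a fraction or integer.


First find equilibrium price:
143 - 4P = 11 + 5P
P* = 132/9 = 44/3
Then substitute into demand:
Q* = 143 - 4 * 44/3 = 253/3

253/3


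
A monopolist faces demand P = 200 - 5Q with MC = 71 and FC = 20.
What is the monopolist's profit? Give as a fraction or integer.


MR = MC: 200 - 10Q = 71
Q* = 129/10
P* = 200 - 5*129/10 = 271/2
Profit = (P* - MC)*Q* - FC
= (271/2 - 71)*129/10 - 20
= 129/2*129/10 - 20
= 16641/20 - 20 = 16241/20

16241/20


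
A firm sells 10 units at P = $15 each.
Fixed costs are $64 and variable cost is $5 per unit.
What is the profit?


Total Revenue = P * Q = 15 * 10 = $150
Total Cost = FC + VC*Q = 64 + 5*10 = $114
Profit = TR - TC = 150 - 114 = $36

$36


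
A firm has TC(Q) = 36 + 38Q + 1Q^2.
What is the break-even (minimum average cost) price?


AC(Q) = 36/Q + 38 + 1Q
To minimize: dAC/dQ = -36/Q^2 + 1 = 0
Q^2 = 36/1 = 36
Q* = 6
Min AC = 36/6 + 38 + 1*6
Min AC = 6 + 38 + 6 = 50

50


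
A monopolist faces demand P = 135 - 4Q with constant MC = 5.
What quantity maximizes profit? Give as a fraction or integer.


TR = P*Q = (135 - 4Q)Q = 135Q - 4Q^2
MR = dTR/dQ = 135 - 8Q
Set MR = MC:
135 - 8Q = 5
130 = 8Q
Q* = 130/8 = 65/4

65/4


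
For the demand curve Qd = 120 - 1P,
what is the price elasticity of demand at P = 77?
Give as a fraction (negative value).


dQ/dP = -1
At P = 77: Q = 120 - 1*77 = 43
E = (dQ/dP)(P/Q) = (-1)(77/43) = -77/43

-77/43


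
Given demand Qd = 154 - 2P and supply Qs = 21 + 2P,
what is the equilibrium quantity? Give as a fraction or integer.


First find equilibrium price:
154 - 2P = 21 + 2P
P* = 133/4 = 133/4
Then substitute into demand:
Q* = 154 - 2 * 133/4 = 175/2

175/2


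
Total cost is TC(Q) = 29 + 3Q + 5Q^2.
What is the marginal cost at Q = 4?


MC = dTC/dQ = 3 + 2*5*Q
At Q = 4:
MC = 3 + 10*4
MC = 3 + 40 = 43

43


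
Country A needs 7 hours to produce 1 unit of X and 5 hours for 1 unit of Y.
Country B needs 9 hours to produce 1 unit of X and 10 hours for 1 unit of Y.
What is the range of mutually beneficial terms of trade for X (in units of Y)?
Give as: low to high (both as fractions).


Opportunity cost of X for Country A = hours_X / hours_Y = 7/5 = 7/5 units of Y
Opportunity cost of X for Country B = hours_X / hours_Y = 9/10 = 9/10 units of Y
Terms of trade must be between the two opportunity costs.
Range: 9/10 to 7/5

9/10 to 7/5


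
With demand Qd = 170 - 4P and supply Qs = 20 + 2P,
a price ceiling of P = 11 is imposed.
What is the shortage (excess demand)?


At P = 11:
Qd = 170 - 4*11 = 126
Qs = 20 + 2*11 = 42
Shortage = Qd - Qs = 126 - 42 = 84

84


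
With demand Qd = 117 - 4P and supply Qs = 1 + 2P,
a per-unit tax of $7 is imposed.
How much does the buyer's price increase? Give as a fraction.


With a per-unit tax, the buyer's price increase depends on relative slopes.
Supply slope: d = 2, Demand slope: b = 4
Buyer's price increase = d * tax / (b + d)
= 2 * 7 / (4 + 2)
= 14 / 6 = 7/3

7/3


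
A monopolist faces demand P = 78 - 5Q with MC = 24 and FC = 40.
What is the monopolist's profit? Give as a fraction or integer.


MR = MC: 78 - 10Q = 24
Q* = 27/5
P* = 78 - 5*27/5 = 51
Profit = (P* - MC)*Q* - FC
= (51 - 24)*27/5 - 40
= 27*27/5 - 40
= 729/5 - 40 = 529/5

529/5


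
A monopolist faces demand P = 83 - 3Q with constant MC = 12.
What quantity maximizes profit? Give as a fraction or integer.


TR = P*Q = (83 - 3Q)Q = 83Q - 3Q^2
MR = dTR/dQ = 83 - 6Q
Set MR = MC:
83 - 6Q = 12
71 = 6Q
Q* = 71/6 = 71/6

71/6


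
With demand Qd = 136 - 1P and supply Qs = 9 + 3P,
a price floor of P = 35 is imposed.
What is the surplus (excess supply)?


At P = 35:
Qd = 136 - 1*35 = 101
Qs = 9 + 3*35 = 114
Surplus = Qs - Qd = 114 - 101 = 13

13


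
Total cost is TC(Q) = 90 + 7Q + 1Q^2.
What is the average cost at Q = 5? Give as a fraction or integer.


TC(5) = 90 + 7*5 + 1*5^2
TC(5) = 90 + 35 + 25 = 150
AC = TC/Q = 150/5 = 30

30


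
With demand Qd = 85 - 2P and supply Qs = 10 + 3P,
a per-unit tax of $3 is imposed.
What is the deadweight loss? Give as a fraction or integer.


Pre-tax equilibrium quantity: Q* = 55
Post-tax equilibrium quantity: Q_tax = 257/5
Reduction in quantity: Q* - Q_tax = 18/5
DWL = (1/2) * tax * (Q* - Q_tax)
DWL = (1/2) * 3 * 18/5 = 27/5

27/5


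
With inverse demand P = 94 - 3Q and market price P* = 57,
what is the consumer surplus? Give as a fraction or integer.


Maximum willingness to pay (at Q=0): P_max = 94
Quantity demanded at P* = 57:
Q* = (94 - 57)/3 = 37/3
CS = (1/2) * Q* * (P_max - P*)
CS = (1/2) * 37/3 * (94 - 57)
CS = (1/2) * 37/3 * 37 = 1369/6

1369/6


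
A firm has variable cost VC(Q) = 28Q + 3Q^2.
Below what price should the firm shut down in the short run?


AVC(Q) = VC(Q)/Q = 28 + 3Q
AVC is increasing in Q, so minimum AVC is at Q -> 0+.
Min AVC = 28
The firm should shut down if P < 28.

28


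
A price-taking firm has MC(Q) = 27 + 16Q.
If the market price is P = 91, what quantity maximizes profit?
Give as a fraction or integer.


In perfect competition, profit is maximized where P = MC.
91 = 27 + 16Q
64 = 16Q
Q* = 64/16 = 4

4


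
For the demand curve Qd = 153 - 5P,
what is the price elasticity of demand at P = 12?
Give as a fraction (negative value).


dQ/dP = -5
At P = 12: Q = 153 - 5*12 = 93
E = (dQ/dP)(P/Q) = (-5)(12/93) = -20/31

-20/31


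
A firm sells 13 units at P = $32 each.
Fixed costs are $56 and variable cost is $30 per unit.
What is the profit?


Total Revenue = P * Q = 32 * 13 = $416
Total Cost = FC + VC*Q = 56 + 30*13 = $446
Profit = TR - TC = 416 - 446 = $-30

$-30


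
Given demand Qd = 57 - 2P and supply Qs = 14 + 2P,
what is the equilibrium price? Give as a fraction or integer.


At equilibrium, Qd = Qs.
57 - 2P = 14 + 2P
57 - 14 = 2P + 2P
43 = 4P
P* = 43/4 = 43/4

43/4


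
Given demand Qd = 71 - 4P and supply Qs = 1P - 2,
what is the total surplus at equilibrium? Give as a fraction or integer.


Find equilibrium: 71 - 4P = 1P - 2
71 + 2 = 5P
P* = 73/5 = 73/5
Q* = 1*73/5 - 2 = 63/5
Inverse demand: P = 71/4 - Q/4, so P_max = 71/4
Inverse supply: P = 2 + Q/1, so P_min = 2
CS = (1/2) * 63/5 * (71/4 - 73/5) = 3969/200
PS = (1/2) * 63/5 * (73/5 - 2) = 3969/50
TS = CS + PS = 3969/200 + 3969/50 = 3969/40

3969/40


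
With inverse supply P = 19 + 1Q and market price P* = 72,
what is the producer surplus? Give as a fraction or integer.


Minimum supply price (at Q=0): P_min = 19
Quantity supplied at P* = 72:
Q* = (72 - 19)/1 = 53
PS = (1/2) * Q* * (P* - P_min)
PS = (1/2) * 53 * (72 - 19)
PS = (1/2) * 53 * 53 = 2809/2

2809/2


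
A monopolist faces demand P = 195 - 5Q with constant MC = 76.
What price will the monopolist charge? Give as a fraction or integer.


MR = 195 - 10Q
Set MR = MC: 195 - 10Q = 76
Q* = 119/10
Substitute into demand:
P* = 195 - 5*119/10 = 271/2

271/2


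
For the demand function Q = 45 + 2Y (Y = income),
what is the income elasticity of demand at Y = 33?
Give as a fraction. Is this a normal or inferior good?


dQ/dY = 2
At Y = 33: Q = 45 + 2*33 = 111
Ey = (dQ/dY)(Y/Q) = 2 * 33 / 111 = 22/37
Since Ey > 0, this is a normal good.

22/37 (normal good)


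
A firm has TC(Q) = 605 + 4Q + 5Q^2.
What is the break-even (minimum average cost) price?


AC(Q) = 605/Q + 4 + 5Q
To minimize: dAC/dQ = -605/Q^2 + 5 = 0
Q^2 = 605/5 = 121
Q* = 11
Min AC = 605/11 + 4 + 5*11
Min AC = 55 + 4 + 55 = 114

114


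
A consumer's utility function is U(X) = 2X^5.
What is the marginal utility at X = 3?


MU = dU/dX = 2*5*X^(5-1)
MU = 10*X^4
At X = 3:
MU = 10 * 3^4
MU = 10 * 81 = 810

810


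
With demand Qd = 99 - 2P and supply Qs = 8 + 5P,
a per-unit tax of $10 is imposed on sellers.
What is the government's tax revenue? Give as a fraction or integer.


With tax on sellers, new supply: Qs' = 8 + 5(P - 10)
= 5P - 42
New equilibrium quantity:
Q_new = 411/7
Tax revenue = tax * Q_new = 10 * 411/7 = 4110/7

4110/7


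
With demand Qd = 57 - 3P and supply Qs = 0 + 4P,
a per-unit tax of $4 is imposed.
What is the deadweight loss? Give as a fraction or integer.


Pre-tax equilibrium quantity: Q* = 228/7
Post-tax equilibrium quantity: Q_tax = 180/7
Reduction in quantity: Q* - Q_tax = 48/7
DWL = (1/2) * tax * (Q* - Q_tax)
DWL = (1/2) * 4 * 48/7 = 96/7

96/7


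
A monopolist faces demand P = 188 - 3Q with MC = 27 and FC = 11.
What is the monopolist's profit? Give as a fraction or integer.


MR = MC: 188 - 6Q = 27
Q* = 161/6
P* = 188 - 3*161/6 = 215/2
Profit = (P* - MC)*Q* - FC
= (215/2 - 27)*161/6 - 11
= 161/2*161/6 - 11
= 25921/12 - 11 = 25789/12

25789/12


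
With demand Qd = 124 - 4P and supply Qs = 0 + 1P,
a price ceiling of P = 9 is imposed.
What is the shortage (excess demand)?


At P = 9:
Qd = 124 - 4*9 = 88
Qs = 0 + 1*9 = 9
Shortage = Qd - Qs = 88 - 9 = 79

79


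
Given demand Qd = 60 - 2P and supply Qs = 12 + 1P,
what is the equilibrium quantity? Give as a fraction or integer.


First find equilibrium price:
60 - 2P = 12 + 1P
P* = 48/3 = 16
Then substitute into demand:
Q* = 60 - 2 * 16 = 28

28


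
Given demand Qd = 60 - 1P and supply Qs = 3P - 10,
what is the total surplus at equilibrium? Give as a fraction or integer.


Find equilibrium: 60 - 1P = 3P - 10
60 + 10 = 4P
P* = 70/4 = 35/2
Q* = 3*35/2 - 10 = 85/2
Inverse demand: P = 60 - Q/1, so P_max = 60
Inverse supply: P = 10/3 + Q/3, so P_min = 10/3
CS = (1/2) * 85/2 * (60 - 35/2) = 7225/8
PS = (1/2) * 85/2 * (35/2 - 10/3) = 7225/24
TS = CS + PS = 7225/8 + 7225/24 = 7225/6

7225/6


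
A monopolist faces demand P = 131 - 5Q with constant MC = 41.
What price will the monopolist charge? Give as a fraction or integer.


MR = 131 - 10Q
Set MR = MC: 131 - 10Q = 41
Q* = 9
Substitute into demand:
P* = 131 - 5*9 = 86

86


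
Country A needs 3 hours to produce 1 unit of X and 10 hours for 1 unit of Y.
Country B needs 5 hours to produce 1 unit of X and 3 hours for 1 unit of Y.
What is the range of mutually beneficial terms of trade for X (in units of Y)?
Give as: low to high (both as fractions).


Opportunity cost of X for Country A = hours_X / hours_Y = 3/10 = 3/10 units of Y
Opportunity cost of X for Country B = hours_X / hours_Y = 5/3 = 5/3 units of Y
Terms of trade must be between the two opportunity costs.
Range: 3/10 to 5/3

3/10 to 5/3


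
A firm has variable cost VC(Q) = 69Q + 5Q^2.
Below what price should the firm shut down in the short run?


AVC(Q) = VC(Q)/Q = 69 + 5Q
AVC is increasing in Q, so minimum AVC is at Q -> 0+.
Min AVC = 69
The firm should shut down if P < 69.

69


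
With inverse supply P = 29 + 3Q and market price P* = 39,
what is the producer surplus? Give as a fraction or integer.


Minimum supply price (at Q=0): P_min = 29
Quantity supplied at P* = 39:
Q* = (39 - 29)/3 = 10/3
PS = (1/2) * Q* * (P* - P_min)
PS = (1/2) * 10/3 * (39 - 29)
PS = (1/2) * 10/3 * 10 = 50/3

50/3


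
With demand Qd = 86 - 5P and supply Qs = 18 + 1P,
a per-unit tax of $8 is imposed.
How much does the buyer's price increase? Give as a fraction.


With a per-unit tax, the buyer's price increase depends on relative slopes.
Supply slope: d = 1, Demand slope: b = 5
Buyer's price increase = d * tax / (b + d)
= 1 * 8 / (5 + 1)
= 8 / 6 = 4/3

4/3


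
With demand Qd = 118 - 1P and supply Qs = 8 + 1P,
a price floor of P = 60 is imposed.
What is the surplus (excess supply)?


At P = 60:
Qd = 118 - 1*60 = 58
Qs = 8 + 1*60 = 68
Surplus = Qs - Qd = 68 - 58 = 10

10


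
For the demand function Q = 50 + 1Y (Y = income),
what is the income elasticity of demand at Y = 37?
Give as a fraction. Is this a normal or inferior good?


dQ/dY = 1
At Y = 37: Q = 50 + 1*37 = 87
Ey = (dQ/dY)(Y/Q) = 1 * 37 / 87 = 37/87
Since Ey > 0, this is a normal good.

37/87 (normal good)


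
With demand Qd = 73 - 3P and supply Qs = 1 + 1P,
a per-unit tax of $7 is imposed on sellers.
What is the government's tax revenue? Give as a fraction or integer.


With tax on sellers, new supply: Qs' = 1 + 1(P - 7)
= 1P - 6
New equilibrium quantity:
Q_new = 55/4
Tax revenue = tax * Q_new = 7 * 55/4 = 385/4

385/4


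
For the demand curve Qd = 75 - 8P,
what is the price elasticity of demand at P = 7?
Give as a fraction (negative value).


dQ/dP = -8
At P = 7: Q = 75 - 8*7 = 19
E = (dQ/dP)(P/Q) = (-8)(7/19) = -56/19

-56/19


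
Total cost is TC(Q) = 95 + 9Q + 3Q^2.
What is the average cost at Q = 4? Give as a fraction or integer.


TC(4) = 95 + 9*4 + 3*4^2
TC(4) = 95 + 36 + 48 = 179
AC = TC/Q = 179/4 = 179/4

179/4


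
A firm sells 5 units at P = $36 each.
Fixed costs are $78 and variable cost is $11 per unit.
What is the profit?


Total Revenue = P * Q = 36 * 5 = $180
Total Cost = FC + VC*Q = 78 + 11*5 = $133
Profit = TR - TC = 180 - 133 = $47

$47


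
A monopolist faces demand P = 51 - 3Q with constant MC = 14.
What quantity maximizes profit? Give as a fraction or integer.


TR = P*Q = (51 - 3Q)Q = 51Q - 3Q^2
MR = dTR/dQ = 51 - 6Q
Set MR = MC:
51 - 6Q = 14
37 = 6Q
Q* = 37/6 = 37/6

37/6


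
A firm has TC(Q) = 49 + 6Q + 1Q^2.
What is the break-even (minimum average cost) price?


AC(Q) = 49/Q + 6 + 1Q
To minimize: dAC/dQ = -49/Q^2 + 1 = 0
Q^2 = 49/1 = 49
Q* = 7
Min AC = 49/7 + 6 + 1*7
Min AC = 7 + 6 + 7 = 20

20


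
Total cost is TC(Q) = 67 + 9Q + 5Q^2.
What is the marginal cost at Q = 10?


MC = dTC/dQ = 9 + 2*5*Q
At Q = 10:
MC = 9 + 10*10
MC = 9 + 100 = 109

109


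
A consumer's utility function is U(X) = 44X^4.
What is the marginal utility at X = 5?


MU = dU/dX = 44*4*X^(4-1)
MU = 176*X^3
At X = 5:
MU = 176 * 5^3
MU = 176 * 125 = 22000

22000


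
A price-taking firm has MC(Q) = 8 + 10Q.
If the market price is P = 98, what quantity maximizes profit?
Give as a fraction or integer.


In perfect competition, profit is maximized where P = MC.
98 = 8 + 10Q
90 = 10Q
Q* = 90/10 = 9

9


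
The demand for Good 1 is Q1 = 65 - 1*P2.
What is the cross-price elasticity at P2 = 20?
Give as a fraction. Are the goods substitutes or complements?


dQ1/dP2 = -1
At P2 = 20: Q1 = 65 - 1*20 = 45
Exy = (dQ1/dP2)(P2/Q1) = -1 * 20 / 45 = -4/9
Since Exy < 0, the goods are complements.

-4/9 (complements)


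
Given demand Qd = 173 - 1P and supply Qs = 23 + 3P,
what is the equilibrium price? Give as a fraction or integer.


At equilibrium, Qd = Qs.
173 - 1P = 23 + 3P
173 - 23 = 1P + 3P
150 = 4P
P* = 150/4 = 75/2

75/2


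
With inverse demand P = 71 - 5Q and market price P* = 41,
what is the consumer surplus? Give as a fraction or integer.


Maximum willingness to pay (at Q=0): P_max = 71
Quantity demanded at P* = 41:
Q* = (71 - 41)/5 = 6
CS = (1/2) * Q* * (P_max - P*)
CS = (1/2) * 6 * (71 - 41)
CS = (1/2) * 6 * 30 = 90

90


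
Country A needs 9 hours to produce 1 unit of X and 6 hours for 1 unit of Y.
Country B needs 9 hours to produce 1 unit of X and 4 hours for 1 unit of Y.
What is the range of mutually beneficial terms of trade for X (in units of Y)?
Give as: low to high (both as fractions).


Opportunity cost of X for Country A = hours_X / hours_Y = 9/6 = 3/2 units of Y
Opportunity cost of X for Country B = hours_X / hours_Y = 9/4 = 9/4 units of Y
Terms of trade must be between the two opportunity costs.
Range: 3/2 to 9/4

3/2 to 9/4


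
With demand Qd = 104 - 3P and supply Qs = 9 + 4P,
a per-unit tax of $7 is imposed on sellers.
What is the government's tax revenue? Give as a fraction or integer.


With tax on sellers, new supply: Qs' = 9 + 4(P - 7)
= 4P - 19
New equilibrium quantity:
Q_new = 359/7
Tax revenue = tax * Q_new = 7 * 359/7 = 359

359


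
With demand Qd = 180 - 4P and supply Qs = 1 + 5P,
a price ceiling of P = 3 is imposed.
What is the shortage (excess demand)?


At P = 3:
Qd = 180 - 4*3 = 168
Qs = 1 + 5*3 = 16
Shortage = Qd - Qs = 168 - 16 = 152

152


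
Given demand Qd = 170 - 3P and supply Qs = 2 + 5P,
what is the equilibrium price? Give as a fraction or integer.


At equilibrium, Qd = Qs.
170 - 3P = 2 + 5P
170 - 2 = 3P + 5P
168 = 8P
P* = 168/8 = 21

21


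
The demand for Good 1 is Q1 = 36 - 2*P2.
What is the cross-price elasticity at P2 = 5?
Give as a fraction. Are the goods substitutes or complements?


dQ1/dP2 = -2
At P2 = 5: Q1 = 36 - 2*5 = 26
Exy = (dQ1/dP2)(P2/Q1) = -2 * 5 / 26 = -5/13
Since Exy < 0, the goods are complements.

-5/13 (complements)


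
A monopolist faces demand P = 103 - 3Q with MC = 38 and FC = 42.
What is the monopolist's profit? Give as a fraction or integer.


MR = MC: 103 - 6Q = 38
Q* = 65/6
P* = 103 - 3*65/6 = 141/2
Profit = (P* - MC)*Q* - FC
= (141/2 - 38)*65/6 - 42
= 65/2*65/6 - 42
= 4225/12 - 42 = 3721/12

3721/12


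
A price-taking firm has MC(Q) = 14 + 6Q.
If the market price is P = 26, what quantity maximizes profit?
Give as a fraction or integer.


In perfect competition, profit is maximized where P = MC.
26 = 14 + 6Q
12 = 6Q
Q* = 12/6 = 2

2


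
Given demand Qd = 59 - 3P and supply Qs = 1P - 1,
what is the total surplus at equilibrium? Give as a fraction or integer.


Find equilibrium: 59 - 3P = 1P - 1
59 + 1 = 4P
P* = 60/4 = 15
Q* = 1*15 - 1 = 14
Inverse demand: P = 59/3 - Q/3, so P_max = 59/3
Inverse supply: P = 1 + Q/1, so P_min = 1
CS = (1/2) * 14 * (59/3 - 15) = 98/3
PS = (1/2) * 14 * (15 - 1) = 98
TS = CS + PS = 98/3 + 98 = 392/3

392/3


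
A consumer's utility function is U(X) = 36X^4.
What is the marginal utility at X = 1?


MU = dU/dX = 36*4*X^(4-1)
MU = 144*X^3
At X = 1:
MU = 144 * 1^3
MU = 144 * 1 = 144

144


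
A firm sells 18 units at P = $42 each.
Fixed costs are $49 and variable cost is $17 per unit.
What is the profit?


Total Revenue = P * Q = 42 * 18 = $756
Total Cost = FC + VC*Q = 49 + 17*18 = $355
Profit = TR - TC = 756 - 355 = $401

$401


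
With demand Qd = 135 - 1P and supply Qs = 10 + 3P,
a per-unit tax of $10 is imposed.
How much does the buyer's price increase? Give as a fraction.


With a per-unit tax, the buyer's price increase depends on relative slopes.
Supply slope: d = 3, Demand slope: b = 1
Buyer's price increase = d * tax / (b + d)
= 3 * 10 / (1 + 3)
= 30 / 4 = 15/2

15/2


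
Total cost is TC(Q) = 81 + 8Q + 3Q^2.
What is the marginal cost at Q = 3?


MC = dTC/dQ = 8 + 2*3*Q
At Q = 3:
MC = 8 + 6*3
MC = 8 + 18 = 26

26


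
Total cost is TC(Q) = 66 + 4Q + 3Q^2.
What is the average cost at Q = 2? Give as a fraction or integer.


TC(2) = 66 + 4*2 + 3*2^2
TC(2) = 66 + 8 + 12 = 86
AC = TC/Q = 86/2 = 43

43


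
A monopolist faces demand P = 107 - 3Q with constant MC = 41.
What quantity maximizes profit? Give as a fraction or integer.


TR = P*Q = (107 - 3Q)Q = 107Q - 3Q^2
MR = dTR/dQ = 107 - 6Q
Set MR = MC:
107 - 6Q = 41
66 = 6Q
Q* = 66/6 = 11

11


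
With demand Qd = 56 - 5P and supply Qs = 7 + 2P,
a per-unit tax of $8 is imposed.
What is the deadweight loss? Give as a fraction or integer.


Pre-tax equilibrium quantity: Q* = 21
Post-tax equilibrium quantity: Q_tax = 67/7
Reduction in quantity: Q* - Q_tax = 80/7
DWL = (1/2) * tax * (Q* - Q_tax)
DWL = (1/2) * 8 * 80/7 = 320/7

320/7


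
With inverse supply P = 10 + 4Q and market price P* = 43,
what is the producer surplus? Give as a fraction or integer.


Minimum supply price (at Q=0): P_min = 10
Quantity supplied at P* = 43:
Q* = (43 - 10)/4 = 33/4
PS = (1/2) * Q* * (P* - P_min)
PS = (1/2) * 33/4 * (43 - 10)
PS = (1/2) * 33/4 * 33 = 1089/8

1089/8


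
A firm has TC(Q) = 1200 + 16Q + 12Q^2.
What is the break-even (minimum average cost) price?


AC(Q) = 1200/Q + 16 + 12Q
To minimize: dAC/dQ = -1200/Q^2 + 12 = 0
Q^2 = 1200/12 = 100
Q* = 10
Min AC = 1200/10 + 16 + 12*10
Min AC = 120 + 16 + 120 = 256

256


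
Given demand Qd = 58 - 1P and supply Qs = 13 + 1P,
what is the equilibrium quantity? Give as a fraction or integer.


First find equilibrium price:
58 - 1P = 13 + 1P
P* = 45/2 = 45/2
Then substitute into demand:
Q* = 58 - 1 * 45/2 = 71/2

71/2


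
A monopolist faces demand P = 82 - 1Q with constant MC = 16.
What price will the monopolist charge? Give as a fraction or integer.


MR = 82 - 2Q
Set MR = MC: 82 - 2Q = 16
Q* = 33
Substitute into demand:
P* = 82 - 1*33 = 49

49


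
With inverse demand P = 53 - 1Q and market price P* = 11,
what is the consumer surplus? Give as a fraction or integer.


Maximum willingness to pay (at Q=0): P_max = 53
Quantity demanded at P* = 11:
Q* = (53 - 11)/1 = 42
CS = (1/2) * Q* * (P_max - P*)
CS = (1/2) * 42 * (53 - 11)
CS = (1/2) * 42 * 42 = 882

882


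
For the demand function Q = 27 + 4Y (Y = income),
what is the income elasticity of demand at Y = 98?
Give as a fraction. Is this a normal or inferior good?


dQ/dY = 4
At Y = 98: Q = 27 + 4*98 = 419
Ey = (dQ/dY)(Y/Q) = 4 * 98 / 419 = 392/419
Since Ey > 0, this is a normal good.

392/419 (normal good)


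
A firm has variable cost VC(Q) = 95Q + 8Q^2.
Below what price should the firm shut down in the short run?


AVC(Q) = VC(Q)/Q = 95 + 8Q
AVC is increasing in Q, so minimum AVC is at Q -> 0+.
Min AVC = 95
The firm should shut down if P < 95.

95


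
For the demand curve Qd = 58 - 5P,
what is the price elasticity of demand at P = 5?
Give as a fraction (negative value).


dQ/dP = -5
At P = 5: Q = 58 - 5*5 = 33
E = (dQ/dP)(P/Q) = (-5)(5/33) = -25/33

-25/33


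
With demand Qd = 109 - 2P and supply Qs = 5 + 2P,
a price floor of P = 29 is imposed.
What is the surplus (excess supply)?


At P = 29:
Qd = 109 - 2*29 = 51
Qs = 5 + 2*29 = 63
Surplus = Qs - Qd = 63 - 51 = 12

12


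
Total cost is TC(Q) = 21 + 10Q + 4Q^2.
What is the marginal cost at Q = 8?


MC = dTC/dQ = 10 + 2*4*Q
At Q = 8:
MC = 10 + 8*8
MC = 10 + 64 = 74

74


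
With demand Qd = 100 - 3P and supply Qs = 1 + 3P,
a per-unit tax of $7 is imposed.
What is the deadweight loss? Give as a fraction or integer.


Pre-tax equilibrium quantity: Q* = 101/2
Post-tax equilibrium quantity: Q_tax = 40
Reduction in quantity: Q* - Q_tax = 21/2
DWL = (1/2) * tax * (Q* - Q_tax)
DWL = (1/2) * 7 * 21/2 = 147/4

147/4


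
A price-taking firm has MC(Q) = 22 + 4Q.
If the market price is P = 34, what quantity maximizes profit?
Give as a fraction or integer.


In perfect competition, profit is maximized where P = MC.
34 = 22 + 4Q
12 = 4Q
Q* = 12/4 = 3

3


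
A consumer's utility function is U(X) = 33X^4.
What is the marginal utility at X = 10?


MU = dU/dX = 33*4*X^(4-1)
MU = 132*X^3
At X = 10:
MU = 132 * 10^3
MU = 132 * 1000 = 132000

132000


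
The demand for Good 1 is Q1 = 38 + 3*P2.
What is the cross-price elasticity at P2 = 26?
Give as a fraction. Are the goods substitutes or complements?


dQ1/dP2 = 3
At P2 = 26: Q1 = 38 + 3*26 = 116
Exy = (dQ1/dP2)(P2/Q1) = 3 * 26 / 116 = 39/58
Since Exy > 0, the goods are substitutes.

39/58 (substitutes)


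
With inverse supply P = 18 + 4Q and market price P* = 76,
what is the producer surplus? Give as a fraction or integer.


Minimum supply price (at Q=0): P_min = 18
Quantity supplied at P* = 76:
Q* = (76 - 18)/4 = 29/2
PS = (1/2) * Q* * (P* - P_min)
PS = (1/2) * 29/2 * (76 - 18)
PS = (1/2) * 29/2 * 58 = 841/2

841/2


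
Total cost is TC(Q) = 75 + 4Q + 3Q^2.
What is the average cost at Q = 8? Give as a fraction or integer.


TC(8) = 75 + 4*8 + 3*8^2
TC(8) = 75 + 32 + 192 = 299
AC = TC/Q = 299/8 = 299/8

299/8


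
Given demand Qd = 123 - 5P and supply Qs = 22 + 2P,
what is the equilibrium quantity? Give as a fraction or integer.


First find equilibrium price:
123 - 5P = 22 + 2P
P* = 101/7 = 101/7
Then substitute into demand:
Q* = 123 - 5 * 101/7 = 356/7

356/7


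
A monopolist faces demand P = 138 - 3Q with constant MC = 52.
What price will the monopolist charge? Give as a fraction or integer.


MR = 138 - 6Q
Set MR = MC: 138 - 6Q = 52
Q* = 43/3
Substitute into demand:
P* = 138 - 3*43/3 = 95

95


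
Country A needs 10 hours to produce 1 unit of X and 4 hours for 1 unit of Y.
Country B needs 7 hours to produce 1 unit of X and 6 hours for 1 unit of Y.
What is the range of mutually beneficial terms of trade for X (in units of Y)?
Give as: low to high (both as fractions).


Opportunity cost of X for Country A = hours_X / hours_Y = 10/4 = 5/2 units of Y
Opportunity cost of X for Country B = hours_X / hours_Y = 7/6 = 7/6 units of Y
Terms of trade must be between the two opportunity costs.
Range: 7/6 to 5/2

7/6 to 5/2


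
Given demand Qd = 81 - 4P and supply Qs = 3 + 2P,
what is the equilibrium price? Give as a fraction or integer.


At equilibrium, Qd = Qs.
81 - 4P = 3 + 2P
81 - 3 = 4P + 2P
78 = 6P
P* = 78/6 = 13

13


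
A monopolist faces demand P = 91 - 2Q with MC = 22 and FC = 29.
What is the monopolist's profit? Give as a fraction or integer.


MR = MC: 91 - 4Q = 22
Q* = 69/4
P* = 91 - 2*69/4 = 113/2
Profit = (P* - MC)*Q* - FC
= (113/2 - 22)*69/4 - 29
= 69/2*69/4 - 29
= 4761/8 - 29 = 4529/8

4529/8


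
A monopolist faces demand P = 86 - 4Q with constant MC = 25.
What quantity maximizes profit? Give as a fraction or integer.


TR = P*Q = (86 - 4Q)Q = 86Q - 4Q^2
MR = dTR/dQ = 86 - 8Q
Set MR = MC:
86 - 8Q = 25
61 = 8Q
Q* = 61/8 = 61/8

61/8


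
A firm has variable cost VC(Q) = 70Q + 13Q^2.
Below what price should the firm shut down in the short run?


AVC(Q) = VC(Q)/Q = 70 + 13Q
AVC is increasing in Q, so minimum AVC is at Q -> 0+.
Min AVC = 70
The firm should shut down if P < 70.

70


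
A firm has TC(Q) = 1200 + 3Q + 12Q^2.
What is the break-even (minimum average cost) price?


AC(Q) = 1200/Q + 3 + 12Q
To minimize: dAC/dQ = -1200/Q^2 + 12 = 0
Q^2 = 1200/12 = 100
Q* = 10
Min AC = 1200/10 + 3 + 12*10
Min AC = 120 + 3 + 120 = 243

243


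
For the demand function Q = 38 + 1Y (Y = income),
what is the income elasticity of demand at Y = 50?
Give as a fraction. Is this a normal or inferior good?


dQ/dY = 1
At Y = 50: Q = 38 + 1*50 = 88
Ey = (dQ/dY)(Y/Q) = 1 * 50 / 88 = 25/44
Since Ey > 0, this is a normal good.

25/44 (normal good)


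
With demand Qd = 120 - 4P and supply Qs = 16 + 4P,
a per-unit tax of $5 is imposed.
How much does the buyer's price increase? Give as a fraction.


With a per-unit tax, the buyer's price increase depends on relative slopes.
Supply slope: d = 4, Demand slope: b = 4
Buyer's price increase = d * tax / (b + d)
= 4 * 5 / (4 + 4)
= 20 / 8 = 5/2

5/2


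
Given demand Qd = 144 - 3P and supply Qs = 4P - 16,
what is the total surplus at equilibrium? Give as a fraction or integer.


Find equilibrium: 144 - 3P = 4P - 16
144 + 16 = 7P
P* = 160/7 = 160/7
Q* = 4*160/7 - 16 = 528/7
Inverse demand: P = 48 - Q/3, so P_max = 48
Inverse supply: P = 4 + Q/4, so P_min = 4
CS = (1/2) * 528/7 * (48 - 160/7) = 46464/49
PS = (1/2) * 528/7 * (160/7 - 4) = 34848/49
TS = CS + PS = 46464/49 + 34848/49 = 11616/7

11616/7


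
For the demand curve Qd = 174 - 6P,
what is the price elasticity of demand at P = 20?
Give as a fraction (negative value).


dQ/dP = -6
At P = 20: Q = 174 - 6*20 = 54
E = (dQ/dP)(P/Q) = (-6)(20/54) = -20/9

-20/9


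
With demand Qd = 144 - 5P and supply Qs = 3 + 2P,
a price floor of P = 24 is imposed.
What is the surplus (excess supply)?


At P = 24:
Qd = 144 - 5*24 = 24
Qs = 3 + 2*24 = 51
Surplus = Qs - Qd = 51 - 24 = 27

27


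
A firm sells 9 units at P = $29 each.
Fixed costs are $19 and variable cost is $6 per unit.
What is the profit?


Total Revenue = P * Q = 29 * 9 = $261
Total Cost = FC + VC*Q = 19 + 6*9 = $73
Profit = TR - TC = 261 - 73 = $188

$188


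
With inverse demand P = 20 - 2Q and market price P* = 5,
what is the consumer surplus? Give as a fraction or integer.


Maximum willingness to pay (at Q=0): P_max = 20
Quantity demanded at P* = 5:
Q* = (20 - 5)/2 = 15/2
CS = (1/2) * Q* * (P_max - P*)
CS = (1/2) * 15/2 * (20 - 5)
CS = (1/2) * 15/2 * 15 = 225/4

225/4


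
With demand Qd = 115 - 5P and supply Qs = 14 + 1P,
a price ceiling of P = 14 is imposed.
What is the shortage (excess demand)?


At P = 14:
Qd = 115 - 5*14 = 45
Qs = 14 + 1*14 = 28
Shortage = Qd - Qs = 45 - 28 = 17

17


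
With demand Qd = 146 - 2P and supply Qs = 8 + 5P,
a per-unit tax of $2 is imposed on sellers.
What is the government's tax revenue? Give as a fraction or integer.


With tax on sellers, new supply: Qs' = 8 + 5(P - 2)
= 5P - 2
New equilibrium quantity:
Q_new = 726/7
Tax revenue = tax * Q_new = 2 * 726/7 = 1452/7

1452/7


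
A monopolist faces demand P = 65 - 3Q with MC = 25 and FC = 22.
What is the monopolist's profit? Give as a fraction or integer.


MR = MC: 65 - 6Q = 25
Q* = 20/3
P* = 65 - 3*20/3 = 45
Profit = (P* - MC)*Q* - FC
= (45 - 25)*20/3 - 22
= 20*20/3 - 22
= 400/3 - 22 = 334/3

334/3


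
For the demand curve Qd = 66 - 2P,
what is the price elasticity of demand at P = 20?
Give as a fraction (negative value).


dQ/dP = -2
At P = 20: Q = 66 - 2*20 = 26
E = (dQ/dP)(P/Q) = (-2)(20/26) = -20/13

-20/13


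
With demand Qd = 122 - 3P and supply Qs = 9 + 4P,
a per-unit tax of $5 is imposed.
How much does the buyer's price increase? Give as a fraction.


With a per-unit tax, the buyer's price increase depends on relative slopes.
Supply slope: d = 4, Demand slope: b = 3
Buyer's price increase = d * tax / (b + d)
= 4 * 5 / (3 + 4)
= 20 / 7 = 20/7

20/7


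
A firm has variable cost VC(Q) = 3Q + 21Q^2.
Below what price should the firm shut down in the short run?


AVC(Q) = VC(Q)/Q = 3 + 21Q
AVC is increasing in Q, so minimum AVC is at Q -> 0+.
Min AVC = 3
The firm should shut down if P < 3.

3


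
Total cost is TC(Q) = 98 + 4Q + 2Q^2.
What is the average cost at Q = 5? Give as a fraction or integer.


TC(5) = 98 + 4*5 + 2*5^2
TC(5) = 98 + 20 + 50 = 168
AC = TC/Q = 168/5 = 168/5

168/5


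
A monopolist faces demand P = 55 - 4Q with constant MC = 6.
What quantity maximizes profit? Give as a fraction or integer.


TR = P*Q = (55 - 4Q)Q = 55Q - 4Q^2
MR = dTR/dQ = 55 - 8Q
Set MR = MC:
55 - 8Q = 6
49 = 8Q
Q* = 49/8 = 49/8

49/8


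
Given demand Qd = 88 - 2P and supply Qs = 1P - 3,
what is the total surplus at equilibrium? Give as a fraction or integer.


Find equilibrium: 88 - 2P = 1P - 3
88 + 3 = 3P
P* = 91/3 = 91/3
Q* = 1*91/3 - 3 = 82/3
Inverse demand: P = 44 - Q/2, so P_max = 44
Inverse supply: P = 3 + Q/1, so P_min = 3
CS = (1/2) * 82/3 * (44 - 91/3) = 1681/9
PS = (1/2) * 82/3 * (91/3 - 3) = 3362/9
TS = CS + PS = 1681/9 + 3362/9 = 1681/3

1681/3


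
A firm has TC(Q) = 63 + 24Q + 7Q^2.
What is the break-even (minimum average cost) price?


AC(Q) = 63/Q + 24 + 7Q
To minimize: dAC/dQ = -63/Q^2 + 7 = 0
Q^2 = 63/7 = 9
Q* = 3
Min AC = 63/3 + 24 + 7*3
Min AC = 21 + 24 + 21 = 66

66


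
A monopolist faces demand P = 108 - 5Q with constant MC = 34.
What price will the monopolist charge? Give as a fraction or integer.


MR = 108 - 10Q
Set MR = MC: 108 - 10Q = 34
Q* = 37/5
Substitute into demand:
P* = 108 - 5*37/5 = 71

71


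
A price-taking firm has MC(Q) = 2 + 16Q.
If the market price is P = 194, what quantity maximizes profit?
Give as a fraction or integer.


In perfect competition, profit is maximized where P = MC.
194 = 2 + 16Q
192 = 16Q
Q* = 192/16 = 12

12


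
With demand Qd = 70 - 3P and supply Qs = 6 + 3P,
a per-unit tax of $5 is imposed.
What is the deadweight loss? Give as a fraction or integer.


Pre-tax equilibrium quantity: Q* = 38
Post-tax equilibrium quantity: Q_tax = 61/2
Reduction in quantity: Q* - Q_tax = 15/2
DWL = (1/2) * tax * (Q* - Q_tax)
DWL = (1/2) * 5 * 15/2 = 75/4

75/4


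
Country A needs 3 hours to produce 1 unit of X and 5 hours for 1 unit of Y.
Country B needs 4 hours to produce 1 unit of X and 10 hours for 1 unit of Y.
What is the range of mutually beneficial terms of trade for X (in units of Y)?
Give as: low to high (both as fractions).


Opportunity cost of X for Country A = hours_X / hours_Y = 3/5 = 3/5 units of Y
Opportunity cost of X for Country B = hours_X / hours_Y = 4/10 = 2/5 units of Y
Terms of trade must be between the two opportunity costs.
Range: 2/5 to 3/5

2/5 to 3/5


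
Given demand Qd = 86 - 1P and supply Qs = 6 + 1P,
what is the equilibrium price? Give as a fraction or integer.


At equilibrium, Qd = Qs.
86 - 1P = 6 + 1P
86 - 6 = 1P + 1P
80 = 2P
P* = 80/2 = 40

40


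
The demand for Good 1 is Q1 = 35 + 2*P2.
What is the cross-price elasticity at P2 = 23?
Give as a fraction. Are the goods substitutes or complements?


dQ1/dP2 = 2
At P2 = 23: Q1 = 35 + 2*23 = 81
Exy = (dQ1/dP2)(P2/Q1) = 2 * 23 / 81 = 46/81
Since Exy > 0, the goods are substitutes.

46/81 (substitutes)


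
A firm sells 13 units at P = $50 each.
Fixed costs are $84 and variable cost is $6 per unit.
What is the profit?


Total Revenue = P * Q = 50 * 13 = $650
Total Cost = FC + VC*Q = 84 + 6*13 = $162
Profit = TR - TC = 650 - 162 = $488

$488


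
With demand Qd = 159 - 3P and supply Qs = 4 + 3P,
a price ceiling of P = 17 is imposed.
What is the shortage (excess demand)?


At P = 17:
Qd = 159 - 3*17 = 108
Qs = 4 + 3*17 = 55
Shortage = Qd - Qs = 108 - 55 = 53

53


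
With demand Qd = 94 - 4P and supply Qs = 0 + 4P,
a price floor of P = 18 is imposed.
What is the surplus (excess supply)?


At P = 18:
Qd = 94 - 4*18 = 22
Qs = 0 + 4*18 = 72
Surplus = Qs - Qd = 72 - 22 = 50

50


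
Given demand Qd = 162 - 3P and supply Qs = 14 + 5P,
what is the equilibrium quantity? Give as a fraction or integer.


First find equilibrium price:
162 - 3P = 14 + 5P
P* = 148/8 = 37/2
Then substitute into demand:
Q* = 162 - 3 * 37/2 = 213/2

213/2


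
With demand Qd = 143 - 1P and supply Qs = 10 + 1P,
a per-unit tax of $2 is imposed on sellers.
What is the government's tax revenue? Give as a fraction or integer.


With tax on sellers, new supply: Qs' = 10 + 1(P - 2)
= 8 + 1P
New equilibrium quantity:
Q_new = 151/2
Tax revenue = tax * Q_new = 2 * 151/2 = 151

151


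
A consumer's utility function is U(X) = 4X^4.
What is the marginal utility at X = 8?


MU = dU/dX = 4*4*X^(4-1)
MU = 16*X^3
At X = 8:
MU = 16 * 8^3
MU = 16 * 512 = 8192

8192


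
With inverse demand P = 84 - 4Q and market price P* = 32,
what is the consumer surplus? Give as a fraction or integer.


Maximum willingness to pay (at Q=0): P_max = 84
Quantity demanded at P* = 32:
Q* = (84 - 32)/4 = 13
CS = (1/2) * Q* * (P_max - P*)
CS = (1/2) * 13 * (84 - 32)
CS = (1/2) * 13 * 52 = 338

338


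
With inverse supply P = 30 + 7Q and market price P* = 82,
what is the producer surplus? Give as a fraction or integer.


Minimum supply price (at Q=0): P_min = 30
Quantity supplied at P* = 82:
Q* = (82 - 30)/7 = 52/7
PS = (1/2) * Q* * (P* - P_min)
PS = (1/2) * 52/7 * (82 - 30)
PS = (1/2) * 52/7 * 52 = 1352/7

1352/7


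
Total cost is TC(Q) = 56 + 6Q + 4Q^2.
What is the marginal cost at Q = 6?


MC = dTC/dQ = 6 + 2*4*Q
At Q = 6:
MC = 6 + 8*6
MC = 6 + 48 = 54

54


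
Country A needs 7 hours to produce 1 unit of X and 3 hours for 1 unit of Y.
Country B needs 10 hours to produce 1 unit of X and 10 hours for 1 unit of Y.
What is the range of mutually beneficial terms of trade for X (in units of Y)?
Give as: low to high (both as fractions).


Opportunity cost of X for Country A = hours_X / hours_Y = 7/3 = 7/3 units of Y
Opportunity cost of X for Country B = hours_X / hours_Y = 10/10 = 1 units of Y
Terms of trade must be between the two opportunity costs.
Range: 1 to 7/3

1 to 7/3


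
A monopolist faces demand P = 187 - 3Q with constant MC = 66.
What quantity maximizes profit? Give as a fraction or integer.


TR = P*Q = (187 - 3Q)Q = 187Q - 3Q^2
MR = dTR/dQ = 187 - 6Q
Set MR = MC:
187 - 6Q = 66
121 = 6Q
Q* = 121/6 = 121/6

121/6


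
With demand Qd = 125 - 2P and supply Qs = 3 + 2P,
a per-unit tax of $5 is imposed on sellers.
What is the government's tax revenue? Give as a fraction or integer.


With tax on sellers, new supply: Qs' = 3 + 2(P - 5)
= 2P - 7
New equilibrium quantity:
Q_new = 59
Tax revenue = tax * Q_new = 5 * 59 = 295

295


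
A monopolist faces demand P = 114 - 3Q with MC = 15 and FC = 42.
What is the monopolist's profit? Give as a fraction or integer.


MR = MC: 114 - 6Q = 15
Q* = 33/2
P* = 114 - 3*33/2 = 129/2
Profit = (P* - MC)*Q* - FC
= (129/2 - 15)*33/2 - 42
= 99/2*33/2 - 42
= 3267/4 - 42 = 3099/4

3099/4


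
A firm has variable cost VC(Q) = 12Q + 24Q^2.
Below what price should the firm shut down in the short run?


AVC(Q) = VC(Q)/Q = 12 + 24Q
AVC is increasing in Q, so minimum AVC is at Q -> 0+.
Min AVC = 12
The firm should shut down if P < 12.

12


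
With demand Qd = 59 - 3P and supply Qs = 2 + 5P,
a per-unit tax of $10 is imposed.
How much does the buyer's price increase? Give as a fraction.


With a per-unit tax, the buyer's price increase depends on relative slopes.
Supply slope: d = 5, Demand slope: b = 3
Buyer's price increase = d * tax / (b + d)
= 5 * 10 / (3 + 5)
= 50 / 8 = 25/4

25/4


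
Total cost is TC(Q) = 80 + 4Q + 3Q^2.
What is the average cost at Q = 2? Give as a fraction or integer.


TC(2) = 80 + 4*2 + 3*2^2
TC(2) = 80 + 8 + 12 = 100
AC = TC/Q = 100/2 = 50

50


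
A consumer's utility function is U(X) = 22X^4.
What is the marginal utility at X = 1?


MU = dU/dX = 22*4*X^(4-1)
MU = 88*X^3
At X = 1:
MU = 88 * 1^3
MU = 88 * 1 = 88

88


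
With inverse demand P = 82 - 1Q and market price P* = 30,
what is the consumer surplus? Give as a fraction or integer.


Maximum willingness to pay (at Q=0): P_max = 82
Quantity demanded at P* = 30:
Q* = (82 - 30)/1 = 52
CS = (1/2) * Q* * (P_max - P*)
CS = (1/2) * 52 * (82 - 30)
CS = (1/2) * 52 * 52 = 1352

1352
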